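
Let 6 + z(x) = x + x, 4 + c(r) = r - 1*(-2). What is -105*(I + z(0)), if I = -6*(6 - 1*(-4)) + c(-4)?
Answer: 7560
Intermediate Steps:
c(r) = -2 + r (c(r) = -4 + (r - 1*(-2)) = -4 + (r + 2) = -4 + (2 + r) = -2 + r)
z(x) = -6 + 2*x (z(x) = -6 + (x + x) = -6 + 2*x)
I = -66 (I = -6*(6 - 1*(-4)) + (-2 - 4) = -6*(6 + 4) - 6 = -6*10 - 6 = -60 - 6 = -66)
-105*(I + z(0)) = -105*(-66 + (-6 + 2*0)) = -105*(-66 + (-6 + 0)) = -105*(-66 - 6) = -105*(-72) = 7560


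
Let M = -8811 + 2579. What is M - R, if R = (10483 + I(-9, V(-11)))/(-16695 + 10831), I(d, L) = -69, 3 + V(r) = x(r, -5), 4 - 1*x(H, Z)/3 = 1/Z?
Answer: -18267017/2932 ≈ -6230.2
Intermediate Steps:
x(H, Z) = 12 - 3/Z
V(r) = 48/5 (V(r) = -3 + (12 - 3/(-5)) = -3 + (12 - 3*(-1/5)) = -3 + (12 + 3/5) = -3 + 63/5 = 48/5)
M = -6232
R = -5207/2932 (R = (10483 - 69)/(-16695 + 10831) = 10414/(-5864) = 10414*(-1/5864) = -5207/2932 ≈ -1.7759)
M - R = -6232 - 1*(-5207/2932) = -6232 + 5207/2932 = -18267017/2932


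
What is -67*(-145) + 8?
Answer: 9723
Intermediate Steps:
-67*(-145) + 8 = 9715 + 8 = 9723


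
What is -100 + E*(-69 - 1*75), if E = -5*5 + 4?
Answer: 2924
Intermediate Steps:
E = -21 (E = -25 + 4 = -21)
-100 + E*(-69 - 1*75) = -100 - 21*(-69 - 1*75) = -100 - 21*(-69 - 75) = -100 - 21*(-144) = -100 + 3024 = 2924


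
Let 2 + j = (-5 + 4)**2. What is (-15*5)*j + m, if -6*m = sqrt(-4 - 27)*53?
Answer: 75 - 53*I*sqrt(31)/6 ≈ 75.0 - 49.182*I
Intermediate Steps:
j = -1 (j = -2 + (-5 + 4)**2 = -2 + (-1)**2 = -2 + 1 = -1)
m = -53*I*sqrt(31)/6 (m = -sqrt(-4 - 27)*53/6 = -sqrt(-31)*53/6 = -I*sqrt(31)*53/6 = -53*I*sqrt(31)/6 ≈ -49.182*I)
(-15*5)*j + m = -15*5*(-1) - 53*I*sqrt(31)/6 = -75*(-1) - 53*I*sqrt(31)/6 = 75 - 53*I*sqrt(31)/6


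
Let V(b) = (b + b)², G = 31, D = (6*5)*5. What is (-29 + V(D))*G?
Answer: 2789101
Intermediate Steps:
D = 150 (D = 30*5 = 150)
V(b) = 4*b² (V(b) = (2*b)² = 4*b²)
(-29 + V(D))*G = (-29 + 4*150²)*31 = (-29 + 4*22500)*31 = (-29 + 90000)*31 = 89971*31 = 2789101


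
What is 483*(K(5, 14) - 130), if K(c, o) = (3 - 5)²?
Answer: -60858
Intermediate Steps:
K(c, o) = 4 (K(c, o) = (-2)² = 4)
483*(K(5, 14) - 130) = 483*(4 - 130) = 483*(-126) = -60858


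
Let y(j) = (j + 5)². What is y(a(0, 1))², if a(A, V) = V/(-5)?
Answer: 331776/625 ≈ 530.84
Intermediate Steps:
a(A, V) = -V/5 (a(A, V) = V*(-⅕) = -V/5)
y(j) = (5 + j)²
y(a(0, 1))² = ((5 - ⅕*1)²)² = ((5 - ⅕)²)² = ((24/5)²)² = (576/25)² = 331776/625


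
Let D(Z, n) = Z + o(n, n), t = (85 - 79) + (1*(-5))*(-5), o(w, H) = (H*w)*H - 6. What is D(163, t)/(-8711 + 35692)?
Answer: 29948/26981 ≈ 1.1100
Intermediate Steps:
o(w, H) = -6 + w*H² (o(w, H) = w*H² - 6 = -6 + w*H²)
t = 31 (t = 6 - 5*(-5) = 6 + 25 = 31)
D(Z, n) = -6 + Z + n³ (D(Z, n) = Z + (-6 + n*n²) = Z + (-6 + n³) = -6 + Z + n³)
D(163, t)/(-8711 + 35692) = (-6 + 163 + 31³)/(-8711 + 35692) = (-6 + 163 + 29791)/26981 = 29948*(1/26981) = 29948/26981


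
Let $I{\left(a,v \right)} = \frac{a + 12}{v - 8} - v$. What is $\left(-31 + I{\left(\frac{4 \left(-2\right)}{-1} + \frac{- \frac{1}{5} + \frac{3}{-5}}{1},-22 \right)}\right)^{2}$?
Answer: $\frac{58081}{625} \approx 92.93$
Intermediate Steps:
$I{\left(a,v \right)} = - v + \frac{12 + a}{-8 + v}$ ($I{\left(a,v \right)} = \frac{12 + a}{-8 + v} - v = - v + \frac{12 + a}{-8 + v}$)
$\left(-31 + I{\left(\frac{4 \left(-2\right)}{-1} + \frac{- \frac{1}{5} + \frac{3}{-5}}{1},-22 \right)}\right)^{2} = \left(-31 + \frac{12 + \left(\frac{4 \left(-2\right)}{-1} + \frac{- \frac{1}{5} + \frac{3}{-5}}{1}\right) - \left(-22\right)^{2} + 8 \left(-22\right)}{-8 - 22}\right)^{2} = \left(-31 + \frac{12 + \left(\left(-8\right) \left(-1\right) + \left(\left(-1\right) \frac{1}{5} + 3 \left(- \frac{1}{5}\right)\right) 1\right) - 484 - 176}{-30}\right)^{2} = \left(-31 - \frac{12 + \left(8 + \left(- \frac{1}{5} - \frac{3}{5}\right) 1\right) - 484 - 176}{30}\right)^{2} = \left(-31 - \frac{12 + \left(8 - \frac{4}{5}\right) - 484 - 176}{30}\right)^{2} = \left(-31 - \frac{12 + \frac{36}{5} - 484 - 176}{30}\right)^{2} = \left(-31 - - \frac{534}{25}\right)^{2} = \left(-31 + \frac{534}{25}\right)^{2} = \left(- \frac{241}{25}\right)^{2} = \frac{58081}{625}$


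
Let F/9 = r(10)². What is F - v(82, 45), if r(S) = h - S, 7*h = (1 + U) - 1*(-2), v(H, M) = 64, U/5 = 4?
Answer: 16745/49 ≈ 341.73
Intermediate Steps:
U = 20 (U = 5*4 = 20)
h = 23/7 (h = ((1 + 20) - 1*(-2))/7 = (21 + 2)/7 = (⅐)*23 = 23/7 ≈ 3.2857)
r(S) = 23/7 - S
F = 19881/49 (F = 9*(23/7 - 1*10)² = 9*(23/7 - 10)² = 9*(-47/7)² = 9*(2209/49) = 19881/49 ≈ 405.73)
F - v(82, 45) = 19881/49 - 1*64 = 19881/49 - 64 = 16745/49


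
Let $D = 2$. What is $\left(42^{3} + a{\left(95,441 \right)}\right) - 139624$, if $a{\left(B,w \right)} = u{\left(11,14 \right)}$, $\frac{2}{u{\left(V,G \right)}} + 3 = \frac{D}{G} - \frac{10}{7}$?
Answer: $- \frac{983047}{15} \approx -65537.0$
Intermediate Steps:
$u{\left(V,G \right)} = \frac{2}{- \frac{31}{7} + \frac{2}{G}}$ ($u{\left(V,G \right)} = \frac{2}{-3 + \left(\frac{2}{G} - \frac{10}{7}\right)} = \frac{2}{-3 - \left(\frac{10}{7} - \frac{2}{G}\right)} = \frac{2}{- \frac{31}{7} + \frac{2}{G}}$)
$a{\left(B,w \right)} = - \frac{7}{15}$ ($a{\left(B,w \right)} = \left(-14\right) 14 \frac{1}{-14 + 31 \cdot 14} = \left(-14\right) 14 \frac{1}{-14 + 434} = \left(-14\right) 14 \cdot \frac{1}{420} = - \frac{7}{15}$)
$\left(42^{3} + a{\left(95,441 \right)}\right) - 139624 = \left(42^{3} - \frac{7}{15}\right) - 139624 = \left(74088 - \frac{7}{15}\right) - 139624 = \frac{1111313}{15} - 139624 = - \frac{983047}{15}$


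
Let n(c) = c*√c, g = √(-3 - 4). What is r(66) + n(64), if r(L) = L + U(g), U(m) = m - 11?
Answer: 567 + I*√7 ≈ 567.0 + 2.6458*I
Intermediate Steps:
g = I*√7 (g = √(-7) = I*√7 ≈ 2.6458*I)
U(m) = -11 + m
n(c) = c^(3/2)
r(L) = -11 + L + I*√7 (r(L) = L + (-11 + I*√7) = -11 + L + I*√7)
r(66) + n(64) = (-11 + 66 + I*√7) + 64^(3/2) = (55 + I*√7) + 512 = 567 + I*√7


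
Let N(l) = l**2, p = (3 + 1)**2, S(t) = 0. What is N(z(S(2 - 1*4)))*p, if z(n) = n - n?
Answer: 0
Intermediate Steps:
z(n) = 0
p = 16 (p = 4**2 = 16)
N(z(S(2 - 1*4)))*p = 0**2*16 = 0*16 = 0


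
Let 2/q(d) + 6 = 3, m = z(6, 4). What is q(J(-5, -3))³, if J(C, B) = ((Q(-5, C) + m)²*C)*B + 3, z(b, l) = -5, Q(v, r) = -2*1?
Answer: -8/27 ≈ -0.29630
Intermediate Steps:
Q(v, r) = -2
m = -5
J(C, B) = 3 + 49*B*C (J(C, B) = ((-2 - 5)²*C)*B + 3 = ((-7)²*C)*B + 3 = (49*C)*B + 3 = 49*B*C + 3 = 3 + 49*B*C)
q(d) = -⅔ (q(d) = 2/(-6 + 3) = 2/(-3) = 2*(-⅓) = -⅔)
q(J(-5, -3))³ = (-⅔)³ = -8/27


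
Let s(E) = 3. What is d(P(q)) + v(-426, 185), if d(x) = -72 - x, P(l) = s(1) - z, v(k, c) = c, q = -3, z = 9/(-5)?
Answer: 541/5 ≈ 108.20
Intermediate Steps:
z = -9/5 (z = 9*(-⅕) = -9/5 ≈ -1.8000)
P(l) = 24/5 (P(l) = 3 - 1*(-9/5) = 3 + 9/5 = 24/5)
d(P(q)) + v(-426, 185) = (-72 - 1*24/5) + 185 = (-72 - 24/5) + 185 = -384/5 + 185 = 541/5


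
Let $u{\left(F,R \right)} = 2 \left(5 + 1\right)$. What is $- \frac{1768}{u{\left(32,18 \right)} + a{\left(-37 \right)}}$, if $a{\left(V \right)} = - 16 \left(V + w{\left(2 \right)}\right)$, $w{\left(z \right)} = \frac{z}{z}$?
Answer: $- \frac{442}{147} \approx -3.0068$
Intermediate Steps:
$w{\left(z \right)} = 1$
$a{\left(V \right)} = -16 - 16 V$ ($a{\left(V \right)} = - 16 \left(V + 1\right) = - 16 \left(1 + V\right) = -16 - 16 V$)
$u{\left(F,R \right)} = 12$ ($u{\left(F,R \right)} = 2 \cdot 6 = 12$)
$- \frac{1768}{u{\left(32,18 \right)} + a{\left(-37 \right)}} = - \frac{1768}{12 - -576} = - \frac{1768}{12 + \left(-16 + 592\right)} = - \frac{1768}{12 + 576} = - \frac{1768}{588} = \left(-1768\right) \frac{1}{588} = - \frac{442}{147}$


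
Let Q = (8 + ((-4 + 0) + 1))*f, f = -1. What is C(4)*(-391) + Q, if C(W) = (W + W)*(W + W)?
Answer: -25029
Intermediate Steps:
C(W) = 4*W² (C(W) = (2*W)*(2*W) = 4*W²)
Q = -5 (Q = (8 + ((-4 + 0) + 1))*(-1) = (8 + (-4 + 1))*(-1) = (8 - 3)*(-1) = 5*(-1) = -5)
C(4)*(-391) + Q = (4*4²)*(-391) - 5 = (4*16)*(-391) - 5 = 64*(-391) - 5 = -25024 - 5 = -25029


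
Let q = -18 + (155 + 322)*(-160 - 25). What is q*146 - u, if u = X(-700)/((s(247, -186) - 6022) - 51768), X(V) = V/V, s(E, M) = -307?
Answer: -748661064605/58097 ≈ -1.2886e+7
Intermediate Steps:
X(V) = 1
q = -88263 (q = -18 + 477*(-185) = -18 - 88245 = -88263)
u = -1/58097 (u = 1/((-307 - 6022) - 51768) = 1/(-6329 - 51768) = 1/(-58097) = 1*(-1/58097) = -1/58097 ≈ -1.7213e-5)
q*146 - u = -88263*146 - 1*(-1/58097) = -12886398 + 1/58097 = -748661064605/58097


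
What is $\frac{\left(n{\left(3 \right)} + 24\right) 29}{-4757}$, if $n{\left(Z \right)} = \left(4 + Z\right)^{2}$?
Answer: $- \frac{2117}{4757} \approx -0.44503$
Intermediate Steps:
$\frac{\left(n{\left(3 \right)} + 24\right) 29}{-4757} = \frac{\left(\left(4 + 3\right)^{2} + 24\right) 29}{-4757} = \left(7^{2} + 24\right) 29 \left(- \frac{1}{4757}\right) = \left(49 + 24\right) 29 \left(- \frac{1}{4757}\right) = 73 \cdot 29 \left(- \frac{1}{4757}\right) = 2117 \left(- \frac{1}{4757}\right) = - \frac{2117}{4757}$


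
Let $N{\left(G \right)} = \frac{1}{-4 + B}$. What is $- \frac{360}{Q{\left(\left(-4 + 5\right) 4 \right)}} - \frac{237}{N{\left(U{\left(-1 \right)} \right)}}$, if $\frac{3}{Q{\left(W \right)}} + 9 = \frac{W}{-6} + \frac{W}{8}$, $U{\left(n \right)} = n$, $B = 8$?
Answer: $152$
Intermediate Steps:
$Q{\left(W \right)} = \frac{3}{-9 - \frac{W}{24}}$ ($Q{\left(W \right)} = \frac{3}{-9 + \left(\frac{W}{-6} + \frac{W}{8}\right)} = \frac{3}{-9 + \left(W \left(- \frac{1}{6}\right) + W \frac{1}{8}\right)} = \frac{3}{-9 + \left(- \frac{W}{6} + \frac{W}{8}\right)} = \frac{3}{-9 - \frac{W}{24}}$)
$N{\left(G \right)} = \frac{1}{4}$ ($N{\left(G \right)} = \frac{1}{-4 + 8} = \frac{1}{4}$)
$- \frac{360}{Q{\left(\left(-4 + 5\right) 4 \right)}} - \frac{237}{N{\left(U{\left(-1 \right)} \right)}} = - \frac{360}{\left(-72\right) \frac{1}{216 + \left(-4 + 5\right) 4}} - 237 \frac{1}{\frac{1}{4}} = - \frac{360}{\left(-72\right) \frac{1}{216 + 1 \cdot 4}} - 948 = - \frac{360}{\left(-72\right) \frac{1}{216 + 4}} - 948 = - \frac{360}{\left(-72\right) \frac{1}{220}} - 948 = - \frac{360}{- \frac{18}{55}} - 948 = \left(-360\right) \left(- \frac{55}{18}\right) - 948 = 1100 - 948 = 152$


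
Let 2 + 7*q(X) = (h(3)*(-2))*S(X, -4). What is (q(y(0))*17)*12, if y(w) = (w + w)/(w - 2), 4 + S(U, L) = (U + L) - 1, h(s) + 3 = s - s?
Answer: -1632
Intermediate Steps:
h(s) = -3 (h(s) = -3 + (s - s) = -3 + 0 = -3)
S(U, L) = -5 + L + U (S(U, L) = -4 + ((U + L) - 1) = -4 + ((L + U) - 1) = -4 + (-1 + L + U) = -5 + L + U)
y(w) = 2*w/(-2 + w) (y(w) = (2*w)/(-2 + w) = 2*w/(-2 + w))
q(X) = -8 + 6*X/7 (q(X) = -2/7 + ((-3*(-2))*(-5 - 4 + X))/7 = -2/7 + (6*(-9 + X))/7 = -2/7 + (-54 + 6*X)/7 = -2/7 + (-54/7 + 6*X/7) = -8 + 6*X/7)
(q(y(0))*17)*12 = ((-8 + 6*(2*0/(-2 + 0))/7)*17)*12 = ((-8 + 6*(2*0/(-2))/7)*17)*12 = ((-8 + 6*(2*0*(-1/2))/7)*17)*12 = ((-8 + (6/7)*0)*17)*12 = ((-8 + 0)*17)*12 = -8*17*12 = -136*12 = -1632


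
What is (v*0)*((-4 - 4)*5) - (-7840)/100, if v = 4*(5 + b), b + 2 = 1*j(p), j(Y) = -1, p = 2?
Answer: 392/5 ≈ 78.400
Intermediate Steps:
b = -3 (b = -2 + 1*(-1) = -2 - 1 = -3)
v = 8 (v = 4*(5 - 3) = 4*2 = 8)
(v*0)*((-4 - 4)*5) - (-7840)/100 = (8*0)*((-4 - 4)*5) - (-7840)/100 = 0*(-8*5) - (-7840)/100 = 0*(-40) - 70*(-28/25) = 0 + 392/5 = 392/5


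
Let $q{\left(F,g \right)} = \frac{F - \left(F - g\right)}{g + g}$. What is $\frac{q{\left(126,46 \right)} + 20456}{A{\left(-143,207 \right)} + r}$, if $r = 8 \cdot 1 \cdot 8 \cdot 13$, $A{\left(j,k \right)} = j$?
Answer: $\frac{40913}{1378} \approx 29.69$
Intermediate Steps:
$q{\left(F,g \right)} = \frac{1}{2}$ ($q{\left(F,g \right)} = \frac{g}{2 g} = g \frac{1}{2 g} = \frac{1}{2}$)
$r = 832$ ($r = 8 \cdot 8 \cdot 13 = 64 \cdot 13 = 832$)
$\frac{q{\left(126,46 \right)} + 20456}{A{\left(-143,207 \right)} + r} = \frac{\frac{1}{2} + 20456}{-143 + 832} = \frac{40913}{2 \cdot 689} = \frac{40913}{2} \cdot \frac{1}{689} = \frac{40913}{1378}$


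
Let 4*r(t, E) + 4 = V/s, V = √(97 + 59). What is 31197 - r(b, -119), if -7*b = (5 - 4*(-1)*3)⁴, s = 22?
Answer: 31198 - √39/44 ≈ 31198.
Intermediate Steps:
V = 2*√39 (V = √156 = 2*√39 ≈ 12.490)
b = -83521/7 (b = -(5 - 4*(-1)*3)⁴/7 = -(5 + 4*3)⁴/7 = -(5 + 12)⁴/7 = -⅐*17⁴ = -⅐*83521 = -83521/7 ≈ -11932.)
r(t, E) = -1 + √39/44 (r(t, E) = -1 + ((2*√39)/22)/4 = -1 + ((2*√39)*(1/22))/4 = -1 + (√39/11)/4 = -1 + √39/44)
31197 - r(b, -119) = 31197 - (-1 + √39/44) = 31197 + (1 - √39/44) = 31198 - √39/44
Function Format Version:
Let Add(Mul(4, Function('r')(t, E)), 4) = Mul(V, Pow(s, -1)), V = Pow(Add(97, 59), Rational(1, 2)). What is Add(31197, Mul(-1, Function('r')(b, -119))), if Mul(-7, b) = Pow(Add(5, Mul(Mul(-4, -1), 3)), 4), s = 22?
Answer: Add(31198, Mul(Rational(-1, 44), Pow(39, Rational(1, 2)))) ≈ 31198.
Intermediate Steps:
V = Mul(2, Pow(39, Rational(1, 2))) (V = Pow(156, Rational(1, 2)) = Mul(2, Pow(39, Rational(1, 2))) ≈ 12.490)
b = Rational(-83521, 7) (b = Mul(Rational(-1, 7), Pow(Add(5, Mul(Mul(-4, -1), 3)), 4)) = Mul(Rational(-1, 7), Pow(Add(5, Mul(4, 3)), 4)) = Mul(Rational(-1, 7), Pow(Add(5, 12), 4)) = Mul(Rational(-1, 7), Pow(17, 4)) = Mul(Rational(-1, 7), 83521) = Rational(-83521, 7) ≈ -11932.)
Function('r')(t, E) = Add(-1, Mul(Rational(1, 44), Pow(39, Rational(1, 2)))) (Function('r')(t, E) = Add(-1, Mul(Rational(1, 4), Mul(Mul(2, Pow(39, Rational(1, 2))), Pow(22, -1)))) = Add(-1, Mul(Rational(1, 4), Mul(Mul(2, Pow(39, Rational(1, 2))), Rational(1, 22)))) = Add(-1, Mul(Rational(1, 4), Mul(Rational(1, 11), Pow(39, Rational(1, 2))))) = Add(-1, Mul(Rational(1, 44), Pow(39, Rational(1, 2)))))
Add(31197, Mul(-1, Function('r')(b, -119))) = Add(31197, Mul(-1, Add(-1, Mul(Rational(1, 44), Pow(39, Rational(1, 2)))))) = Add(31197, Add(1, Mul(Rational(-1, 44), Pow(39, Rational(1, 2))))) = Add(31198, Mul(Rational(-1, 44), Pow(39, Rational(1, 2))))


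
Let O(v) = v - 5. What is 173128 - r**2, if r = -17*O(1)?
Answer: 168504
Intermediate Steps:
O(v) = -5 + v
r = 68 (r = -17*(-5 + 1) = -17*(-4) = 68)
173128 - r**2 = 173128 - 1*68**2 = 173128 - 1*4624 = 173128 - 4624 = 168504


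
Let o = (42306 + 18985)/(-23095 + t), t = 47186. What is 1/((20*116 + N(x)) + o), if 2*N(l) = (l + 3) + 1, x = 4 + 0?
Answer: 24091/56048775 ≈ 0.00042982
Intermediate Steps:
x = 4
N(l) = 2 + l/2 (N(l) = ((l + 3) + 1)/2 = ((3 + l) + 1)/2 = (4 + l)/2 = 2 + l/2)
o = 61291/24091 (o = (42306 + 18985)/(-23095 + 47186) = 61291/24091 ≈ 2.5441)
1/((20*116 + N(x)) + o) = 1/((20*116 + (2 + (1/2)*4)) + 61291/24091) = 1/((2320 + (2 + 2)) + 61291/24091) = 1/((2320 + 4) + 61291/24091) = 1/(2324 + 61291/24091) = 1/(56048775/24091) = 24091/56048775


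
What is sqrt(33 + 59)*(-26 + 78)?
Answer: 104*sqrt(23) ≈ 498.77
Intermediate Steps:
sqrt(33 + 59)*(-26 + 78) = sqrt(92)*52 = (2*sqrt(23))*52 = 104*sqrt(23)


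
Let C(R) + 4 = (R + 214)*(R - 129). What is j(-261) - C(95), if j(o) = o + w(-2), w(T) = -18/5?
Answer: 51227/5 ≈ 10245.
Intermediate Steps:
C(R) = -4 + (-129 + R)*(214 + R) (C(R) = -4 + (R + 214)*(R - 129) = -4 + (214 + R)*(-129 + R) = -4 + (-129 + R)*(214 + R))
w(T) = -18/5 (w(T) = -18*⅕ = -18/5)
j(o) = -18/5 + o (j(o) = o - 18/5 = -18/5 + o)
j(-261) - C(95) = (-18/5 - 261) - (-27610 + 95² + 85*95) = -1323/5 - (-27610 + 9025 + 8075) = -1323/5 - 1*(-10510) = -1323/5 + 10510 = 51227/5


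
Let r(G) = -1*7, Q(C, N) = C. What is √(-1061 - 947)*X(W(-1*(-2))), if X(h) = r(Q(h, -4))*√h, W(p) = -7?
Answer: 14*√3514 ≈ 829.91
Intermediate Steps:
r(G) = -7
X(h) = -7*√h
√(-1061 - 947)*X(W(-1*(-2))) = √(-1061 - 947)*(-7*I*√7) = √(-2008)*(-7*I*√7) = (2*I*√502)*(-7*I*√7) = 14*√3514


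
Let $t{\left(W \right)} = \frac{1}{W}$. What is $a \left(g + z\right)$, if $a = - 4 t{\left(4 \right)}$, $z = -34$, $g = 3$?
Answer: $31$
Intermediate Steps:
$a = -1$ ($a = - \frac{4}{4} = \left(-4\right) \frac{1}{4} = -1$)
$a \left(g + z\right) = - (3 - 34) = \left(-1\right) \left(-31\right) = 31$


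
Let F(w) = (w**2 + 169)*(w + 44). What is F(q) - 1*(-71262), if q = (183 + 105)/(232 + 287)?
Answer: 408032577490/5177717 ≈ 78806.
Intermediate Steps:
q = 96/173 (q = 288/519 = 288*(1/519) = 96/173 ≈ 0.55491)
F(w) = (44 + w)*(169 + w**2) (F(w) = (169 + w**2)*(44 + w) = (44 + w)*(169 + w**2))
F(q) - 1*(-71262) = (7436 + (96/173)**3 + 44*(96/173)**2 + 169*(96/173)) - 1*(-71262) = (7436 + 884736/5177717 + 44*(9216/29929) + 16224/173) + 71262 = (7436 + 884736/5177717 + 405504/29929 + 16224/173) + 71262 = 39058108636/5177717 + 71262 = 408032577490/5177717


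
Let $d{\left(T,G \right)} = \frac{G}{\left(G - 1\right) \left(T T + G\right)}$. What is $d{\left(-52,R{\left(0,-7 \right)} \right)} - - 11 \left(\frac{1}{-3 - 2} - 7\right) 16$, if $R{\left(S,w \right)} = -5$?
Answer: $- \frac{102605159}{80970} \approx -1267.2$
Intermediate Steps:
$d{\left(T,G \right)} = \frac{G}{\left(-1 + G\right) \left(G + T^{2}\right)}$ ($d{\left(T,G \right)} = \frac{G}{\left(-1 + G\right) \left(T^{2} + G\right)} = \frac{G}{\left(-1 + G\right) \left(G + T^{2}\right)}$)
$d{\left(-52,R{\left(0,-7 \right)} \right)} - - 11 \left(\frac{1}{-3 - 2} - 7\right) 16 = - \frac{5}{\left(-5\right)^{2} - -5 - \left(-52\right)^{2} - 5 \left(-52\right)^{2}} - - 11 \left(\frac{1}{-3 - 2} - 7\right) 16 = - \frac{5}{25 + 5 - 2704 - 13520} - - 11 \left(\frac{1}{-5} - 7\right) 16 = - \frac{5}{25 + 5 - 2704 - 13520} - - 11 \left(- \frac{1}{5} - 7\right) 16 = - \frac{5}{-16194} - \left(-11\right) \left(- \frac{36}{5}\right) 16 = \left(-5\right) \left(- \frac{1}{16194}\right) - \frac{396}{5} \cdot 16 = \frac{5}{16194} - \frac{6336}{5} = - \frac{102605159}{80970}$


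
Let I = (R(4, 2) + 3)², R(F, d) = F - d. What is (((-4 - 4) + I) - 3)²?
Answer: 196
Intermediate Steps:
I = 25 (I = ((4 - 1*2) + 3)² = ((4 - 2) + 3)² = (2 + 3)² = 5² = 25)
(((-4 - 4) + I) - 3)² = (((-4 - 4) + 25) - 3)² = ((-8 + 25) - 3)² = (17 - 3)² = 14² = 196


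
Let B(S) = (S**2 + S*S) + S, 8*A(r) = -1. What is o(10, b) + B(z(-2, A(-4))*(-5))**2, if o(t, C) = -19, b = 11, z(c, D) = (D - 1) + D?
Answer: 454409/64 ≈ 7100.1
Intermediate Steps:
A(r) = -1/8 (A(r) = (1/8)*(-1) = -1/8)
z(c, D) = -1 + 2*D (z(c, D) = (-1 + D) + D = -1 + 2*D)
B(S) = S + 2*S**2 (B(S) = (S**2 + S**2) + S = 2*S**2 + S = S + 2*S**2)
o(10, b) + B(z(-2, A(-4))*(-5))**2 = -19 + (((-1 + 2*(-1/8))*(-5))*(1 + 2*((-1 + 2*(-1/8))*(-5))))**2 = -19 + (((-1 - 1/4)*(-5))*(1 + 2*((-1 - 1/4)*(-5))))**2 = -19 + ((-5/4*(-5))*(1 + 2*(-5/4*(-5))))**2 = -19 + (25*(1 + 2*(25/4))/4)**2 = -19 + (25*(1 + 25/2)/4)**2 = -19 + ((25/4)*(27/2))**2 = -19 + (675/8)**2 = -19 + 455625/64 = 454409/64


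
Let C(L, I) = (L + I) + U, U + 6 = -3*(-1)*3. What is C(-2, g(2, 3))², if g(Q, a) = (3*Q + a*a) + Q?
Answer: 324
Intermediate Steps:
g(Q, a) = a² + 4*Q (g(Q, a) = (3*Q + a²) + Q = (a² + 3*Q) + Q = a² + 4*Q)
U = 3 (U = -6 - 3*(-1)*3 = -6 + 3*3 = -6 + 9 = 3)
C(L, I) = 3 + I + L (C(L, I) = (L + I) + 3 = (I + L) + 3 = 3 + I + L)
C(-2, g(2, 3))² = (3 + (3² + 4*2) - 2)² = (3 + (9 + 8) - 2)² = (3 + 17 - 2)² = 18² = 324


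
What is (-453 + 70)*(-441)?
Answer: 168903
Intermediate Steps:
(-453 + 70)*(-441) = -383*(-441) = 168903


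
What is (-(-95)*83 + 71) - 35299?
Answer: -27343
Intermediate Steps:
(-(-95)*83 + 71) - 35299 = (-95*(-83) + 71) - 35299 = (7885 + 71) - 35299 = 7956 - 35299 = -27343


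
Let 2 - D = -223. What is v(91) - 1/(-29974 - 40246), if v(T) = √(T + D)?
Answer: 1/70220 + 2*√79 ≈ 17.776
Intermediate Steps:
D = 225 (D = 2 - 1*(-223) = 2 + 223 = 225)
v(T) = √(225 + T) (v(T) = √(T + 225) = √(225 + T))
v(91) - 1/(-29974 - 40246) = √(225 + 91) - 1/(-29974 - 40246) = √316 - 1/(-70220) = 2*√79 - 1*(-1/70220) = 2*√79 + 1/70220 = 1/70220 + 2*√79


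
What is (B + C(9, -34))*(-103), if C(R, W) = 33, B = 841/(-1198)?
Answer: -3985379/1198 ≈ -3326.7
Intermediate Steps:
B = -841/1198 (B = 841*(-1/1198) = -841/1198 ≈ -0.70200)
(B + C(9, -34))*(-103) = (-841/1198 + 33)*(-103) = (38693/1198)*(-103) = -3985379/1198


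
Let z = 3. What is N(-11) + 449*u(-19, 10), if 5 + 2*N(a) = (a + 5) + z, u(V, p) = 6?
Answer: 2690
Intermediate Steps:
N(a) = 3/2 + a/2 (N(a) = -5/2 + ((a + 5) + 3)/2 = -5/2 + ((5 + a) + 3)/2 = -5/2 + (8 + a)/2 = -5/2 + (4 + a/2) = 3/2 + a/2)
N(-11) + 449*u(-19, 10) = (3/2 + (½)*(-11)) + 449*6 = (3/2 - 11/2) + 2694 = -4 + 2694 = 2690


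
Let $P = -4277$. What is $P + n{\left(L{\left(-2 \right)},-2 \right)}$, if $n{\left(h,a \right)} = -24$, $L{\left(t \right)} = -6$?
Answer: $-4301$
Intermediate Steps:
$P + n{\left(L{\left(-2 \right)},-2 \right)} = -4277 - 24 = -4301$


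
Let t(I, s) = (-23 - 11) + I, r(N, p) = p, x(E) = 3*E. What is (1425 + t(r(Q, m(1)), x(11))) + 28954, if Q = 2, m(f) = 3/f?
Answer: 30348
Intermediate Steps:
t(I, s) = -34 + I
(1425 + t(r(Q, m(1)), x(11))) + 28954 = (1425 + (-34 + 3/1)) + 28954 = (1425 + (-34 + 3*1)) + 28954 = (1425 + (-34 + 3)) + 28954 = (1425 - 31) + 28954 = 1394 + 28954 = 30348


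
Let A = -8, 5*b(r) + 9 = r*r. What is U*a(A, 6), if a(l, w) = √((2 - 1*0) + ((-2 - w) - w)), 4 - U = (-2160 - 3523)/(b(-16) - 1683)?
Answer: 4257*I*√3/4084 ≈ 1.8054*I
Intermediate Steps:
b(r) = -9/5 + r²/5 (b(r) = -9/5 + (r*r)/5 = -9/5 + r²/5)
U = 4257/8168 (U = 4 - (-2160 - 3523)/((-9/5 + (⅕)*(-16)²) - 1683) = 4 - (-5683)/((-9/5 + (⅕)*256) - 1683) = 4 - (-5683)/((-9/5 + 256/5) - 1683) = 4 - (-5683)/(247/5 - 1683) = 4 - (-5683)/(-8168/5) = 4 - (-5683)*(-5)/8168 = 4 - 1*28415/8168 = 4 - 28415/8168 = 4257/8168 ≈ 0.52118)
a(l, w) = √2*√(-w) (a(l, w) = √((2 + 0) + (-2 - 2*w)) = √(2 + (-2 - 2*w)) = √(-2*w) = √2*√(-w))
U*a(A, 6) = 4257*(√2*√(-1*6))/8168 = 4257*(√2*√(-6))/8168 = 4257*(√2*(I*√6))/8168 = 4257*(2*I*√3)/8168 = 4257*I*√3/4084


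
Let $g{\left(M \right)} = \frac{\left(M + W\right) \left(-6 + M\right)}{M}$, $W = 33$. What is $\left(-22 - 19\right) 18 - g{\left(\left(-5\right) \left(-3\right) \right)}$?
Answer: $- \frac{3834}{5} \approx -766.8$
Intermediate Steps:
$g{\left(M \right)} = \frac{\left(-6 + M\right) \left(33 + M\right)}{M}$ ($g{\left(M \right)} = \frac{\left(M + 33\right) \left(-6 + M\right)}{M} = \frac{\left(33 + M\right) \left(-6 + M\right)}{M} = \frac{\left(-6 + M\right) \left(33 + M\right)}{M}$)
$\left(-22 - 19\right) 18 - g{\left(\left(-5\right) \left(-3\right) \right)} = \left(-22 - 19\right) 18 - \left(27 - -15 - \frac{198}{\left(-5\right) \left(-3\right)}\right) = \left(-41\right) 18 - \left(27 + 15 - \frac{198}{15}\right) = -738 - \left(27 + 15 - \frac{66}{5}\right) = -738 - \frac{144}{5} = - \frac{3834}{5}$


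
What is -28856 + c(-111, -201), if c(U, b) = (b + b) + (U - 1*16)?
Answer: -29385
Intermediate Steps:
c(U, b) = -16 + U + 2*b (c(U, b) = 2*b + (U - 16) = 2*b + (-16 + U) = -16 + U + 2*b)
-28856 + c(-111, -201) = -28856 + (-16 - 111 + 2*(-201)) = -28856 + (-16 - 111 - 402) = -28856 - 529 = -29385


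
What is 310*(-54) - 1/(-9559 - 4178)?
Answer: -229957379/13737 ≈ -16740.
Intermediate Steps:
310*(-54) - 1/(-9559 - 4178) = -16740 - 1/(-13737) = -16740 - 1*(-1/13737) = -16740 + 1/13737 = -229957379/13737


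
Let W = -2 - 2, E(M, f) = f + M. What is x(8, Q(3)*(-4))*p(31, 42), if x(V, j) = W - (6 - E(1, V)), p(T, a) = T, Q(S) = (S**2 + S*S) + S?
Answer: -31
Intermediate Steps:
E(M, f) = M + f
Q(S) = S + 2*S**2 (Q(S) = (S**2 + S**2) + S = 2*S**2 + S = S + 2*S**2)
W = -4
x(V, j) = -9 + V (x(V, j) = -4 - (6 - (1 + V)) = -4 - (6 + (-1 - V)) = -4 - (5 - V) = -4 + (-5 + V) = -9 + V)
x(8, Q(3)*(-4))*p(31, 42) = (-9 + 8)*31 = -1*31 = -31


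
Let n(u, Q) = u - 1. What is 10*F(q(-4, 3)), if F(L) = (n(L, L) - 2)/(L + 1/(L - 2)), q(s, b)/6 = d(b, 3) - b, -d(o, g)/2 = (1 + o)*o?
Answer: 270600/26569 ≈ 10.185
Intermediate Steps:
n(u, Q) = -1 + u
d(o, g) = -2*o*(1 + o) (d(o, g) = -2*(1 + o)*o = -2*o*(1 + o))
q(s, b) = -6*b - 12*b*(1 + b) (q(s, b) = 6*(-2*b*(1 + b) - b) = 6*(-b - 2*b*(1 + b)) = -6*b - 12*b*(1 + b))
F(L) = (-3 + L)/(L + 1/(-2 + L)) (F(L) = ((-1 + L) - 2)/(L + 1/(L - 2)) = (-3 + L)/(L + 1/(-2 + L)))
10*F(q(-4, 3)) = 10*((6 + (6*3*(-3 - 2*3))² - 30*3*(-3 - 2*3))/(1 + (6*3*(-3 - 2*3))² - 12*3*(-3 - 2*3))) = 10*((6 + (6*3*(-3 - 6))² - 30*3*(-3 - 6))/(1 + (6*3*(-3 - 6))² - 12*3*(-3 - 6))) = 10*((6 + (6*3*(-9))² - 30*3*(-9))/(1 + (6*3*(-9))² - 12*3*(-9))) = 10*((6 + (-162)² - 5*(-162))/(1 + (-162)² - 2*(-162))) = 10*((6 + 26244 + 810)/(1 + 26244 + 324)) = 10*(27060/26569) = 270600/26569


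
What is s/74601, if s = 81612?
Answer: 9068/8289 ≈ 1.0940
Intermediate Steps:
s/74601 = 81612/74601 = 81612*(1/74601) = 9068/8289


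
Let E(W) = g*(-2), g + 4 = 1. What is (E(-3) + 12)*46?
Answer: 828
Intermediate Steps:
g = -3 (g = -4 + 1 = -3)
E(W) = 6 (E(W) = -3*(-2) = 6)
(E(-3) + 12)*46 = (6 + 12)*46 = 18*46 = 828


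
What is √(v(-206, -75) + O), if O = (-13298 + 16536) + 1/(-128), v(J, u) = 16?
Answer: 3*√92558/16 ≈ 57.044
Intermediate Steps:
O = 414463/128 (O = 3238 - 1/128 = 414463/128 ≈ 3238.0)
√(v(-206, -75) + O) = √(16 + 414463/128) = √(416511/128) = 3*√92558/16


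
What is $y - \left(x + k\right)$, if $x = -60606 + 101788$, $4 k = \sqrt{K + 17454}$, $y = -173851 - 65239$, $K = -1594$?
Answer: $-280272 - \frac{\sqrt{3965}}{2} \approx -2.803 \cdot 10^{5}$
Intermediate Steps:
$y = -239090$ ($y = -173851 - 65239 = -239090$)
$k = \frac{\sqrt{3965}}{2}$ ($k = \frac{\sqrt{-1594 + 17454}}{4} = \frac{\sqrt{15860}}{4} = \frac{2 \sqrt{3965}}{4} = \frac{\sqrt{3965}}{2} \approx 31.484$)
$x = 41182$
$y - \left(x + k\right) = -239090 - \left(41182 + \frac{\sqrt{3965}}{2}\right) = -280272 - \frac{\sqrt{3965}}{2}$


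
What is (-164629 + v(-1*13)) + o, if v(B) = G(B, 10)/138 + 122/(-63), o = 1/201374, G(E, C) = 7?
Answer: -24018899304730/145895463 ≈ -1.6463e+5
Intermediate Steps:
o = 1/201374 ≈ 4.9659e-6
v(B) = -5465/2898 (v(B) = 7/138 + 122/(-63) = 7*(1/138) + 122*(-1/63) = 7/138 - 122/63 = -5465/2898)
(-164629 + v(-1*13)) + o = (-164629 - 5465/2898) + 1/201374 = -477100307/2898 + 1/201374 = -24018899304730/145895463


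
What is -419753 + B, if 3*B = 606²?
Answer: -297341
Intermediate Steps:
B = 122412 (B = (⅓)*606² = (⅓)*367236 = 122412)
-419753 + B = -419753 + 122412 = -297341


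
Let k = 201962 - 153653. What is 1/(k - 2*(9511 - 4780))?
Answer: 1/38847 ≈ 2.5742e-5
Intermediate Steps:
k = 48309
1/(k - 2*(9511 - 4780)) = 1/(48309 - 2*(9511 - 4780)) = 1/(48309 - 2*4731) = 1/(48309 - 9462) = 1/38847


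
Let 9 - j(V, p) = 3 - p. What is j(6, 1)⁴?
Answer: 2401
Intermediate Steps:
j(V, p) = 6 + p (j(V, p) = 9 - (3 - p) = 9 + (-3 + p) = 6 + p)
j(6, 1)⁴ = (6 + 1)⁴ = 7⁴ = 2401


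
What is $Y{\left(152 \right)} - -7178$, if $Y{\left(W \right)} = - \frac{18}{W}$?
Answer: $\frac{545519}{76} \approx 7177.9$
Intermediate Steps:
$Y{\left(152 \right)} - -7178 = - \frac{18}{152} - -7178 = \left(-18\right) \frac{1}{152} + 7178 = - \frac{9}{76} + 7178 = \frac{545519}{76}$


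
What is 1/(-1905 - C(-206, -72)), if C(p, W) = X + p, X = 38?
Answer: -1/1737 ≈ -0.00057571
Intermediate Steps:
C(p, W) = 38 + p
1/(-1905 - C(-206, -72)) = 1/(-1905 - (38 - 206)) = 1/(-1905 - 1*(-168)) = 1/(-1905 + 168) = 1/(-1737) = -1/1737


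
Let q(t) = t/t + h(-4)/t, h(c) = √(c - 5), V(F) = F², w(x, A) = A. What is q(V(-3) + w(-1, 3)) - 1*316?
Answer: -315 + I/4 ≈ -315.0 + 0.25*I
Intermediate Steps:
h(c) = √(-5 + c)
q(t) = 1 + 3*I/t (q(t) = t/t + √(-5 - 4)/t = 1 + √(-9)/t = 1 + (3*I)/t = 1 + 3*I/t)
q(V(-3) + w(-1, 3)) - 1*316 = (((-3)² + 3) + 3*I)/((-3)² + 3) - 1*316 = ((9 + 3) + 3*I)/(9 + 3) - 316 = (12 + 3*I)/12 - 316 = (1 + I/4) - 316 = -315 + I/4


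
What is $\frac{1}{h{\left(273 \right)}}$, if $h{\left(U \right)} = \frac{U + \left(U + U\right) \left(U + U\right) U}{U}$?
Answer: $\frac{1}{298117} \approx 3.3544 \cdot 10^{-6}$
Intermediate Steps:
$h{\left(U \right)} = \frac{U + 4 U^{3}}{U}$ ($h{\left(U \right)} = \frac{U + 2 U 2 U U}{U} = \frac{U + 4 U^{2} U}{U} = \frac{U + 4 U^{3}}{U}$)
$\frac{1}{h{\left(273 \right)}} = \frac{1}{1 + 4 \cdot 273^{2}} = \frac{1}{1 + 4 \cdot 74529} = \frac{1}{1 + 298116} = \frac{1}{298117}$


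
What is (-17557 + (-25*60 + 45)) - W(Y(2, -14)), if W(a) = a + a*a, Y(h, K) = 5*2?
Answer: -19122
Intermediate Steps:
Y(h, K) = 10
W(a) = a + a²
(-17557 + (-25*60 + 45)) - W(Y(2, -14)) = (-17557 + (-25*60 + 45)) - 10*(1 + 10) = (-17557 + (-1500 + 45)) - 10*11 = (-17557 - 1455) - 1*110 = -19012 - 110 = -19122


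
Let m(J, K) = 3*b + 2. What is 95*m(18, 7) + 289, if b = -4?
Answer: -661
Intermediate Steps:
m(J, K) = -10 (m(J, K) = 3*(-4) + 2 = -12 + 2 = -10)
95*m(18, 7) + 289 = 95*(-10) + 289 = -950 + 289 = -661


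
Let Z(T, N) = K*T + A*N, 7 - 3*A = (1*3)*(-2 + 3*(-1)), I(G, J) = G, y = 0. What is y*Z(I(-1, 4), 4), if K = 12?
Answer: 0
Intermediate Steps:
A = 22/3 (A = 7/3 - 1*3*(-2 + 3*(-1))/3 = 7/3 - (-2 - 3) = 7/3 - (-5) = 7/3 - ⅓*(-15) = 7/3 + 5 = 22/3 ≈ 7.3333)
Z(T, N) = 12*T + 22*N/3
y*Z(I(-1, 4), 4) = 0*(12*(-1) + (22/3)*4) = 0*(-12 + 88/3) = 0*(52/3) = 0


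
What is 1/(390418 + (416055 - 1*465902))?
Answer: 1/340571 ≈ 2.9362e-6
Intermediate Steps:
1/(390418 + (416055 - 1*465902)) = 1/(390418 + (416055 - 465902)) = 1/(390418 - 49847) = 1/340571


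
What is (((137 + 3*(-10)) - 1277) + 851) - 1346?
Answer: -1665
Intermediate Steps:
(((137 + 3*(-10)) - 1277) + 851) - 1346 = (((137 - 30) - 1277) + 851) - 1346 = ((107 - 1277) + 851) - 1346 = (-1170 + 851) - 1346 = -319 - 1346 = -1665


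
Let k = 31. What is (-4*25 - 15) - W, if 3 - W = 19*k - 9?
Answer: 462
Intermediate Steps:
W = -577 (W = 3 - (19*31 - 9) = 3 - (589 - 9) = 3 - 1*580 = 3 - 580 = -577)
(-4*25 - 15) - W = (-4*25 - 15) - 1*(-577) = (-100 - 15) + 577 = -115 + 577 = 462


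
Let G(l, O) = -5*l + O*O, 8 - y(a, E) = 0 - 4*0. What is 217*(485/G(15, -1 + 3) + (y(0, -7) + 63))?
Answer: 988652/71 ≈ 13925.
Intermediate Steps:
y(a, E) = 8 (y(a, E) = 8 - (0 - 4*0) = 8 - (0 + 0) = 8 - 1*0 = 8 + 0 = 8)
G(l, O) = O**2 - 5*l (G(l, O) = -5*l + O**2 = O**2 - 5*l)
217*(485/G(15, -1 + 3) + (y(0, -7) + 63)) = 217*(485/((-1 + 3)**2 - 5*15) + (8 + 63)) = 217*(485/(2**2 - 75) + 71) = 217*(485/(4 - 75) + 71) = 217*(485/(-71) + 71) = 217*(485*(-1/71) + 71) = 217*(-485/71 + 71) = 217*(4556/71) = 988652/71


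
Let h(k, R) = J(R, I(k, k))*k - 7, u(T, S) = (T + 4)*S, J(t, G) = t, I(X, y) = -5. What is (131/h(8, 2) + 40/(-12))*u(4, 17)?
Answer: 13736/9 ≈ 1526.2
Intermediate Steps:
u(T, S) = S*(4 + T) (u(T, S) = (4 + T)*S = S*(4 + T))
h(k, R) = -7 + R*k (h(k, R) = R*k - 7 = -7 + R*k)
(131/h(8, 2) + 40/(-12))*u(4, 17) = (131/(-7 + 2*8) + 40/(-12))*(17*(4 + 4)) = (131/(-7 + 16) + 40*(-1/12))*(17*8) = (131/9 - 10/3)*136 = (101/9)*136 = 13736/9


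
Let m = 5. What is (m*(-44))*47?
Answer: -10340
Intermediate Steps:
(m*(-44))*47 = (5*(-44))*47 = -220*47 = -10340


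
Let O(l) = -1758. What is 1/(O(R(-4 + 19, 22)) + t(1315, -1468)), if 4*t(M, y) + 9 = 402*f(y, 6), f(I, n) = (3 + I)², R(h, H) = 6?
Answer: 4/862775409 ≈ 4.6362e-9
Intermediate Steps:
t(M, y) = -9/4 + 201*(3 + y)²/2 (t(M, y) = -9/4 + (402*(3 + y)²)/4 = -9/4 + 201*(3 + y)²/2)
1/(O(R(-4 + 19, 22)) + t(1315, -1468)) = 1/(-1758 + (-9/4 + 201*(3 - 1468)²/2)) = 1/(-1758 + (-9/4 + (201/2)*(-1465)²)) = 1/(-1758 + (-9/4 + (201/2)*2146225)) = 1/(-1758 + (-9/4 + 431391225/2)) = 1/(-1758 + 862782441/4) = 1/(862775409/4) = 4/862775409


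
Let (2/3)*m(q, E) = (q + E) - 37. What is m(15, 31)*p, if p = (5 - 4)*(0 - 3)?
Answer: -81/2 ≈ -40.500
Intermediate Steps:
p = -3 (p = 1*(-3) = -3)
m(q, E) = -111/2 + 3*E/2 + 3*q/2 (m(q, E) = 3*((q + E) - 37)/2 = 3*((E + q) - 37)/2 = 3*(-37 + E + q)/2 = -111/2 + 3*E/2 + 3*q/2)
m(15, 31)*p = (-111/2 + (3/2)*31 + (3/2)*15)*(-3) = (-111/2 + 93/2 + 45/2)*(-3) = (27/2)*(-3) = -81/2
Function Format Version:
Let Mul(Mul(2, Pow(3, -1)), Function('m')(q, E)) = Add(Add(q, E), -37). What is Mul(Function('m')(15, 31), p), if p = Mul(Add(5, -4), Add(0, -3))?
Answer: Rational(-81, 2) ≈ -40.500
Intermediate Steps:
p = -3 (p = Mul(1, -3) = -3)
Function('m')(q, E) = Add(Rational(-111, 2), Mul(Rational(3, 2), E), Mul(Rational(3, 2), q)) (Function('m')(q, E) = Mul(Rational(3, 2), Add(Add(q, E), -37)) = Mul(Rational(3, 2), Add(Add(E, q), -37)) = Mul(Rational(3, 2), Add(-37, E, q)) = Add(Rational(-111, 2), Mul(Rational(3, 2), E), Mul(Rational(3, 2), q)))
Mul(Function('m')(15, 31), p) = Mul(Add(Rational(-111, 2), Mul(Rational(3, 2), 31), Mul(Rational(3, 2), 15)), -3) = Mul(Add(Rational(-111, 2), Rational(93, 2), Rational(45, 2)), -3) = Mul(Rational(27, 2), -3) = Rational(-81, 2)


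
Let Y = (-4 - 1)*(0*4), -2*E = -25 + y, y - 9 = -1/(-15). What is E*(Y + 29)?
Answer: 6931/30 ≈ 231.03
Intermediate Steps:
y = 136/15 (y = 9 - 1/(-15) = 9 - 1*(-1/15) = 9 + 1/15 = 136/15 ≈ 9.0667)
E = 239/30 (E = -(-25 + 136/15)/2 = -½*(-239/15) = 239/30 ≈ 7.9667)
Y = 0 (Y = -5*0 = 0)
E*(Y + 29) = 239*(0 + 29)/30 = (239/30)*29 = 6931/30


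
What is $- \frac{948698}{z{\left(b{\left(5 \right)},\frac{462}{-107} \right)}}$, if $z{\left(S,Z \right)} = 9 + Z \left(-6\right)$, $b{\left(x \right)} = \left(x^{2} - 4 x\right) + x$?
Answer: $- \frac{101510686}{3735} \approx -27178.0$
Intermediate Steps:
$b{\left(x \right)} = x^{2} - 3 x$
$z{\left(S,Z \right)} = 9 - 6 Z$
$- \frac{948698}{z{\left(b{\left(5 \right)},\frac{462}{-107} \right)}} = - \frac{948698}{9 - 6 \frac{462}{-107}} = - \frac{948698}{9 - 6 \cdot 462 \left(- \frac{1}{107}\right)} = - \frac{948698}{9 - - \frac{2772}{107}} = - \frac{948698}{9 + \frac{2772}{107}} = - \frac{948698}{\frac{3735}{107}} = \left(-948698\right) \frac{107}{3735} = - \frac{101510686}{3735}$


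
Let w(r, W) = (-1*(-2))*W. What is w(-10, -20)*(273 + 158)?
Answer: -17240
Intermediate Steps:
w(r, W) = 2*W
w(-10, -20)*(273 + 158) = (2*(-20))*(273 + 158) = -40*431 = -17240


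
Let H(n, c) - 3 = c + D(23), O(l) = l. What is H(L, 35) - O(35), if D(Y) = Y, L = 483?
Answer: 26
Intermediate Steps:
H(n, c) = 26 + c (H(n, c) = 3 + (c + 23) = 3 + (23 + c) = 26 + c)
H(L, 35) - O(35) = (26 + 35) - 1*35 = 61 - 35 = 26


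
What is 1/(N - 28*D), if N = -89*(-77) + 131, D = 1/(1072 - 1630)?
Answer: 279/1948550 ≈ 0.00014318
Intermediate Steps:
D = -1/558 (D = 1/(-558) = -1/558 ≈ -0.0017921)
N = 6984 (N = 6853 + 131 = 6984)
1/(N - 28*D) = 1/(6984 - 28*(-1/558)) = 1/(6984 + 14/279) = 1/(1948550/279) = 279/1948550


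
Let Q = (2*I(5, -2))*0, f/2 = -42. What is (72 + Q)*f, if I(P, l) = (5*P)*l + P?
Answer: -6048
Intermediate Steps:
I(P, l) = P + 5*P*l (I(P, l) = 5*P*l + P = P + 5*P*l)
f = -84 (f = 2*(-42) = -84)
Q = 0 (Q = (2*(5*(1 + 5*(-2))))*0 = (2*(5*(1 - 10)))*0 = (2*(5*(-9)))*0 = (2*(-45))*0 = -90*0 = 0)
(72 + Q)*f = (72 + 0)*(-84) = 72*(-84) = -6048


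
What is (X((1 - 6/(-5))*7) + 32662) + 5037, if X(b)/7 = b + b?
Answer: 189573/5 ≈ 37915.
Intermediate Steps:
X(b) = 14*b (X(b) = 7*(b + b) = 7*(2*b) = 14*b)
(X((1 - 6/(-5))*7) + 32662) + 5037 = (14*((1 - 6/(-5))*7) + 32662) + 5037 = (14*((1 - 6*(-⅕))*7) + 32662) + 5037 = (14*((1 + 6/5)*7) + 32662) + 5037 = (14*((11/5)*7) + 32662) + 5037 = (14*(77/5) + 32662) + 5037 = (1078/5 + 32662) + 5037 = 164388/5 + 5037 = 189573/5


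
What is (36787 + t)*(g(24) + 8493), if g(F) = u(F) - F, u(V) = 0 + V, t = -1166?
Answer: 302529153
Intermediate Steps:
u(V) = V
g(F) = 0 (g(F) = F - F = 0)
(36787 + t)*(g(24) + 8493) = (36787 - 1166)*(0 + 8493) = 35621*8493 = 302529153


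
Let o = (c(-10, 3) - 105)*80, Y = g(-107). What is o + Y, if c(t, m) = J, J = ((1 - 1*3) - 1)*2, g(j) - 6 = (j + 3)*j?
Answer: 2254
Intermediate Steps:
g(j) = 6 + j*(3 + j) (g(j) = 6 + (j + 3)*j = 6 + (3 + j)*j = 6 + j*(3 + j))
J = -6 (J = ((1 - 3) - 1)*2 = (-2 - 1)*2 = -3*2 = -6)
c(t, m) = -6
Y = 11134 (Y = 6 + (-107)**2 + 3*(-107) = 6 + 11449 - 321 = 11134)
o = -8880 (o = (-6 - 105)*80 = -111*80 = -8880)
o + Y = -8880 + 11134 = 2254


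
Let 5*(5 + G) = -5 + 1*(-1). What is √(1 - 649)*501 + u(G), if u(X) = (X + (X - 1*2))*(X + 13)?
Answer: -2448/25 + 9018*I*√2 ≈ -97.92 + 12753.0*I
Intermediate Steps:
G = -31/5 (G = -5 + (-5 + 1*(-1))/5 = -5 + (-5 - 1)/5 = -5 + (⅕)*(-6) = -5 - 6/5 = -31/5 ≈ -6.2000)
u(X) = (-2 + 2*X)*(13 + X) (u(X) = (X + (X - 2))*(13 + X) = (X + (-2 + X))*(13 + X) = (-2 + 2*X)*(13 + X))
√(1 - 649)*501 + u(G) = √(1 - 649)*501 + (-26 + 2*(-31/5)² + 24*(-31/5)) = √(-648)*501 + (-26 + 2*(961/25) - 744/5) = (18*I*√2)*501 + (-26 + 1922/25 - 744/5) = 9018*I*√2 - 2448/25 = -2448/25 + 9018*I*√2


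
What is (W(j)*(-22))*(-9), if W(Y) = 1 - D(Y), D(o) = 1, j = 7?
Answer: 0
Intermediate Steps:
W(Y) = 0 (W(Y) = 1 - 1*1 = 1 - 1 = 0)
(W(j)*(-22))*(-9) = (0*(-22))*(-9) = 0*(-9) = 0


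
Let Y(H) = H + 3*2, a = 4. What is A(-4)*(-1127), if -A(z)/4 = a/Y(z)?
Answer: 9016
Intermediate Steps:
Y(H) = 6 + H (Y(H) = H + 6 = 6 + H)
A(z) = -16/(6 + z)
A(-4)*(-1127) = -16/(6 - 4)*(-1127) = -16/2*(-1127) = -16*½*(-1127) = -8*(-1127) = 9016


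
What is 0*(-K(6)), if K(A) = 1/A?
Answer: 0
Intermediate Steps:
0*(-K(6)) = 0*(-1/6) = 0*(-1*⅙) = 0*(-⅙) = 0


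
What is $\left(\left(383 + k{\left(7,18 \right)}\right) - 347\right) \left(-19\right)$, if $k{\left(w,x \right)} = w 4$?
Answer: $-1216$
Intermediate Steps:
$k{\left(w,x \right)} = 4 w$
$\left(\left(383 + k{\left(7,18 \right)}\right) - 347\right) \left(-19\right) = \left(\left(383 + 4 \cdot 7\right) - 347\right) \left(-19\right) = \left(\left(383 + 28\right) - 347\right) \left(-19\right) = \left(411 - 347\right) \left(-19\right) = 64 \left(-19\right) = -1216$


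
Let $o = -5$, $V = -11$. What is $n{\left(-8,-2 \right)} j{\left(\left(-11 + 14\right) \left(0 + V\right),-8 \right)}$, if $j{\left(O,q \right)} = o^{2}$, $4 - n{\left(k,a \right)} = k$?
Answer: $300$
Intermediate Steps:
$n{\left(k,a \right)} = 4 - k$
$j{\left(O,q \right)} = 25$ ($j{\left(O,q \right)} = \left(-5\right)^{2} = 25$)
$n{\left(-8,-2 \right)} j{\left(\left(-11 + 14\right) \left(0 + V\right),-8 \right)} = \left(4 - -8\right) 25 = \left(4 + 8\right) 25 = 12 \cdot 25 = 300$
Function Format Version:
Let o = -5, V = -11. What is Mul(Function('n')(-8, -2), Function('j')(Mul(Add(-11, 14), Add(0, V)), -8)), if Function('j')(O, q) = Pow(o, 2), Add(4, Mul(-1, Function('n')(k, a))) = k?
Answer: 300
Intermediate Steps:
Function('n')(k, a) = Add(4, Mul(-1, k))
Function('j')(O, q) = 25 (Function('j')(O, q) = Pow(-5, 2) = 25)
Mul(Function('n')(-8, -2), Function('j')(Mul(Add(-11, 14), Add(0, V)), -8)) = Mul(Add(4, Mul(-1, -8)), 25) = Mul(Add(4, 8), 25) = Mul(12, 25) = 300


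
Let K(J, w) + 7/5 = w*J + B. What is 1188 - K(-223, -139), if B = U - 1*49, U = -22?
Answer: -148683/5 ≈ -29737.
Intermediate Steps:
B = -71 (B = -22 - 1*49 = -22 - 49 = -71)
K(J, w) = -362/5 + J*w (K(J, w) = -7/5 + (w*J - 71) = -7/5 + (J*w - 71) = -7/5 + (-71 + J*w) = -362/5 + J*w)
1188 - K(-223, -139) = 1188 - (-362/5 - 223*(-139)) = 1188 - (-362/5 + 30997) = 1188 - 1*154623/5 = 1188 - 154623/5 = -148683/5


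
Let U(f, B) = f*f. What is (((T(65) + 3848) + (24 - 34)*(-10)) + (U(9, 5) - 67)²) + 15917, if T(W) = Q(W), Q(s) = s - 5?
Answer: 20121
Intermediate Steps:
Q(s) = -5 + s
U(f, B) = f²
T(W) = -5 + W
(((T(65) + 3848) + (24 - 34)*(-10)) + (U(9, 5) - 67)²) + 15917 = ((((-5 + 65) + 3848) + (24 - 34)*(-10)) + (9² - 67)²) + 15917 = (((60 + 3848) - 10*(-10)) + (81 - 67)²) + 15917 = ((3908 + 100) + 14²) + 15917 = (4008 + 196) + 15917 = 4204 + 15917 = 20121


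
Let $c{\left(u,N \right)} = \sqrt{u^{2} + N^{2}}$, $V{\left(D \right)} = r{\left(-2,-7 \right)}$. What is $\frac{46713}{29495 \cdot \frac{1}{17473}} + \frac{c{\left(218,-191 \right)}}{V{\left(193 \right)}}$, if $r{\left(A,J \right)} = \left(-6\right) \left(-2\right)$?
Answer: $\frac{816216249}{29495} + \frac{\sqrt{84005}}{12} \approx 27697.0$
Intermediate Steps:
$r{\left(A,J \right)} = 12$
$V{\left(D \right)} = 12$
$c{\left(u,N \right)} = \sqrt{N^{2} + u^{2}}$
$\frac{46713}{29495 \cdot \frac{1}{17473}} + \frac{c{\left(218,-191 \right)}}{V{\left(193 \right)}} = \frac{46713}{29495 \cdot \frac{1}{17473}} + \frac{\sqrt{\left(-191\right)^{2} + 218^{2}}}{12} = \frac{46713}{29495 \cdot \frac{1}{17473}} + \sqrt{36481 + 47524} \cdot \frac{1}{12} = \frac{46713}{\frac{29495}{17473}} + \sqrt{84005} \cdot \frac{1}{12} = 46713 \cdot \frac{17473}{29495} + \frac{\sqrt{84005}}{12} = \frac{816216249}{29495} + \frac{\sqrt{84005}}{12}$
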